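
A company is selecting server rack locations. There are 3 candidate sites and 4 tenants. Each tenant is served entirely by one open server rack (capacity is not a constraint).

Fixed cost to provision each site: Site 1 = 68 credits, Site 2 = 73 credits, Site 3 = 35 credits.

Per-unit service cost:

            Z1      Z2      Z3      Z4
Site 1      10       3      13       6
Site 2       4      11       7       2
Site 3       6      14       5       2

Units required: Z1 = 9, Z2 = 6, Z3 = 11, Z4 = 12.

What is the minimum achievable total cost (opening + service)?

Minimum total cost: 252

For any fixed open set, each tenant goes to its cheapest open site; total = fixed + service.
{Site 3}: Z1→Site 3 6·9=54, Z2→Site 3 14·6=84, Z3→Site 3 5·11=55, Z4→Site 3 2·12=24. Service 217; fixed 35; total 252.
{Site 1, Site 3}: service 151 + fixed 103 = 254
{Site 2}: Z1→Site 2 4·9=36, Z2→Site 2 11·6=66, Z3→Site 2 7·11=77, Z4→Site 2 2·12=24. Service 203; fixed 73; total 276.
{Site 1, Site 2, Site 3}: service 133 + fixed 176 = 309
No other subset beats 252.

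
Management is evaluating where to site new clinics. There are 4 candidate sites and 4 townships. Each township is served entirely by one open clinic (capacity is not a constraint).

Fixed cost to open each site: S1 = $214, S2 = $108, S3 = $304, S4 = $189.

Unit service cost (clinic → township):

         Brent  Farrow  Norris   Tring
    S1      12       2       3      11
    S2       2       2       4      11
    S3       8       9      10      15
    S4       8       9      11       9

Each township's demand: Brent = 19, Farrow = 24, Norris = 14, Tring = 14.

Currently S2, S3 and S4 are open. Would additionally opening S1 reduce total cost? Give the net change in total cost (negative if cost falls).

No — net change +200 (cost rises by 200).

Current service cost with {S2, S3, S4}: 268.
Adding S1: each township re-picks its cheapest; new service cost 254, saving 14.
Extra fixed cost: 214. Net change = 214 − 14 = 200.
(Totals: 869 → 1069.)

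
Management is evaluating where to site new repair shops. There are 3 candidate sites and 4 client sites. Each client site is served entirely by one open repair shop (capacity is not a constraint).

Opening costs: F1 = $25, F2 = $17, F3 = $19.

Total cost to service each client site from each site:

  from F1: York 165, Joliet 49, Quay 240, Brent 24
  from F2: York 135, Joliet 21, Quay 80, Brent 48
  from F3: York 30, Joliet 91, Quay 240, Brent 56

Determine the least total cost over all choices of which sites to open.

For any fixed open set, each client site goes to its cheapest open site; total = fixed + service.
{F2, F3}: York→F3 30, Joliet→F2 21, Quay→F2 80, Brent→F2 48. Service 179; fixed 36; total 215.
{F1, F2, F3}: service 155 + fixed 61 = 216
{F2}: service 284 + fixed 17 = 301
No other subset beats 215.

Minimum total cost: 215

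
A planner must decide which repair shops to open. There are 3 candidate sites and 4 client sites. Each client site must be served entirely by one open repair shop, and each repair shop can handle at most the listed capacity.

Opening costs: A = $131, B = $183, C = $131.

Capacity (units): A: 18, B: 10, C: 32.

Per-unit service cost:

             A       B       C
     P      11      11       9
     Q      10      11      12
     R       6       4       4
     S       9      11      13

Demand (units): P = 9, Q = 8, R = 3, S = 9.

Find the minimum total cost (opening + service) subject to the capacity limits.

Minimum total cost: 437

Open {C}: P→C 9·9=81, Q→C 12·8=96, R→C 4·3=12, S→C 13·9=117.
Loads: C carries 29/32. Service 306; fixed 131; total 437.
Next best feasible plan costs 516.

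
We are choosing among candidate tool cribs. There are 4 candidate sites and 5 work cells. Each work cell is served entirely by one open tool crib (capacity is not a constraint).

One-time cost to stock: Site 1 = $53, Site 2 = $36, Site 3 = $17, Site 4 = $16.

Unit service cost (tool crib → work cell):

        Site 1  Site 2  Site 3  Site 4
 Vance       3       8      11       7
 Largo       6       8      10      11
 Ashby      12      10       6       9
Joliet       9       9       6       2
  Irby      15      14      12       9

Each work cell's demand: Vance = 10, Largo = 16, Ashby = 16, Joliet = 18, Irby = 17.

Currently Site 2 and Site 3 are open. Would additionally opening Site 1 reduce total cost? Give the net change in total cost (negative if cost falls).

Current service cost with {Site 2, Site 3}: 616.
Adding Site 1: each work cell re-picks its cheapest; new service cost 534, saving 82.
Extra fixed cost: 53. Net change = 53 − 82 = -29.
(Totals: 669 → 640.)

Yes — net change −29 (cost falls by 29).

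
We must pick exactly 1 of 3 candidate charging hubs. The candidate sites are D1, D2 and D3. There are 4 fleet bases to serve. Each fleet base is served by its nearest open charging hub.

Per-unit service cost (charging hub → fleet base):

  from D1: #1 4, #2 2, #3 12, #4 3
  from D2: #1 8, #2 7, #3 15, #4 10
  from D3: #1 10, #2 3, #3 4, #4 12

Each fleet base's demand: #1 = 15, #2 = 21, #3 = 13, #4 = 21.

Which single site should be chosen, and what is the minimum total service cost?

Choose D1 only; total service cost 321.

With exactly 1 open, each fleet base uses its cheapest among the chosen.
{D1}: #1→D1 4·15=60, #2→D1 2·21=42, #3→D1 12·13=156, #4→D1 3·21=63. Service cost 321.
{D3}: service cost 517
{D2}: service cost 672
Among all 3 size-1 choices, {D1} is lowest.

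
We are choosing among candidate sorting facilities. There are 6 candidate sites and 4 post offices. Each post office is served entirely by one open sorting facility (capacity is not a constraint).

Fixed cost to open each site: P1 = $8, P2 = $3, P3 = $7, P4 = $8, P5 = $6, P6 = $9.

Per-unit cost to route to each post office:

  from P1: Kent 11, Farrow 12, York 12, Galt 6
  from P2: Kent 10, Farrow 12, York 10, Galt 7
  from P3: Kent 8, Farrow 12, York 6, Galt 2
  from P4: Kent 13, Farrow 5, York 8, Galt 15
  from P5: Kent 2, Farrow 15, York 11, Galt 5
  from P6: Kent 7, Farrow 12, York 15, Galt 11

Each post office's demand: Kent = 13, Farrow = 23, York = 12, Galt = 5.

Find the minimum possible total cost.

For any fixed open set, each post office goes to its cheapest open site; total = fixed + service.
{P3, P4, P5}: Kent→P5 2·13=26, Farrow→P4 5·23=115, York→P3 6·12=72, Galt→P3 2·5=10. Service 223; fixed 21; total 244.
{P2, P3, P4, P5}: Kent→P5 2·13=26, Farrow→P4 5·23=115, York→P3 6·12=72, Galt→P3 2·5=10. Service 223; fixed 24; total 247.
{P1, P3, P4, P5}: service 223 + fixed 29 = 252
{P1, P2, P3, P4, P5, P6}: Kent→P5 2·13=26, Farrow→P4 5·23=115, York→P3 6·12=72, Galt→P3 2·5=10. Service 223; fixed 41; total 264.
No other subset beats 244.

Minimum total cost: 244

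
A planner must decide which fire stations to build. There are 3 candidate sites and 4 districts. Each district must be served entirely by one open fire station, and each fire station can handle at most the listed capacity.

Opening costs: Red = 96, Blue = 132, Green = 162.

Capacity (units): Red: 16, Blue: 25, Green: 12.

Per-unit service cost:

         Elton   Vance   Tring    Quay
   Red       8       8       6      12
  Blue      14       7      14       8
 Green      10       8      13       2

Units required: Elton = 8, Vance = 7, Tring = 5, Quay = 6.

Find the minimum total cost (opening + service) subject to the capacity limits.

Minimum total cost: 419

Open {Red, Blue}: Elton→Red 8·8=64, Vance→Blue 7·7=49, Tring→Red 6·5=30, Quay→Blue 8·6=48.
Loads: Red carries 13/16, Blue carries 13/25. Service 191; fixed 228; total 419.
Next best feasible plan costs 455.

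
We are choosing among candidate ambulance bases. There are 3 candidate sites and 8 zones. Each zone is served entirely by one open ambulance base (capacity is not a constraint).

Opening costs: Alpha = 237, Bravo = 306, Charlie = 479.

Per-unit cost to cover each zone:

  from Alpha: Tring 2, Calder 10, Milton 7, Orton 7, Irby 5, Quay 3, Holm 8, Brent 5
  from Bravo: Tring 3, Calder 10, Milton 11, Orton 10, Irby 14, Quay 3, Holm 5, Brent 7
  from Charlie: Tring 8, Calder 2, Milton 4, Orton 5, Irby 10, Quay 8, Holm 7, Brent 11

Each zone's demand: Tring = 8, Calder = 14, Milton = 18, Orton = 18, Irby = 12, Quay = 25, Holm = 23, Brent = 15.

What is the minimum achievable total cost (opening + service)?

For any fixed open set, each zone goes to its cheapest open site; total = fixed + service.
{Alpha}: Tring→Alpha 2·8=16, Calder→Alpha 10·14=140, Milton→Alpha 7·18=126, Orton→Alpha 7·18=126, Irby→Alpha 5·12=60, Quay→Alpha 3·25=75, Holm→Alpha 8·23=184, Brent→Alpha 5·15=75. Service 802; fixed 237; total 1039.
{Alpha, Bravo}: Tring→Alpha 2·8=16, Calder→Alpha 10·14=140, Milton→Alpha 7·18=126, Orton→Alpha 7·18=126, Irby→Alpha 5·12=60, Quay→Alpha 3·25=75, Holm→Bravo 5·23=115, Brent→Alpha 5·15=75. Service 733; fixed 543; total 1276.
{Alpha, Charlie}: service 577 + fixed 716 = 1293
{Alpha, Bravo, Charlie}: Tring→Alpha 2·8=16, Calder→Charlie 2·14=28, Milton→Charlie 4·18=72, Orton→Charlie 5·18=90, Irby→Alpha 5·12=60, Quay→Alpha 3·25=75, Holm→Bravo 5·23=115, Brent→Alpha 5·15=75. Service 531; fixed 1022; total 1553.
No other subset beats 1039.

Minimum total cost: 1039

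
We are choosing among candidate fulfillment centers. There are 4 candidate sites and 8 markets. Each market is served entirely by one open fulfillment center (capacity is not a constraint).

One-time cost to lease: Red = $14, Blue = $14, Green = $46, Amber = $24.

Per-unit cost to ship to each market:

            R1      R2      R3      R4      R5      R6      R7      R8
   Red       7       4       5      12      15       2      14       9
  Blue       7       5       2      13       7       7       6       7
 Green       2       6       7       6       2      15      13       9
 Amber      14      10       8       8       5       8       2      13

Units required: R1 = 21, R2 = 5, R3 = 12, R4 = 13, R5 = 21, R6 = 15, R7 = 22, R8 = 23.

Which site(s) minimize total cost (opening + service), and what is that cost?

Open Red, Blue, Green and Amber; minimum total cost 539.

For any fixed open set, each market goes to its cheapest open site; total = fixed + service.
{Red, Blue, Green, Amber}: R1→Green 2·21=42, R2→Red 4·5=20, R3→Blue 2·12=24, R4→Green 6·13=78, R5→Green 2·21=42, R6→Red 2·15=30, R7→Amber 2·22=44, R8→Blue 7·23=161. Service 441; fixed 98; total 539.
{Red, Blue, Green}: service 529 + fixed 74 = 603
{Blue, Green, Amber}: service 521 + fixed 84 = 605
{Red}: service 1243 + fixed 14 = 1257
No other subset beats 539.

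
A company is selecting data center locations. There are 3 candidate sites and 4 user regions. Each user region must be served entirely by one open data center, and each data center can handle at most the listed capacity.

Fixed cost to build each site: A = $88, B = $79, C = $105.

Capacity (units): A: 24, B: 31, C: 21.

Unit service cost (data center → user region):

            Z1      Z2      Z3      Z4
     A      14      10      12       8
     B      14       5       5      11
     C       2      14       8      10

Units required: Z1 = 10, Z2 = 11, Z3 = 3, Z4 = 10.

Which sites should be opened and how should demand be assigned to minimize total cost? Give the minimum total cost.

Minimum total cost: 374

Open {B, C}: Z1→C 2·10=20, Z2→B 5·11=55, Z3→B 5·3=15, Z4→C 10·10=100.
Loads: B carries 14/31, C carries 20/21. Service 190; fixed 184; total 374.
Next best feasible plan costs 384.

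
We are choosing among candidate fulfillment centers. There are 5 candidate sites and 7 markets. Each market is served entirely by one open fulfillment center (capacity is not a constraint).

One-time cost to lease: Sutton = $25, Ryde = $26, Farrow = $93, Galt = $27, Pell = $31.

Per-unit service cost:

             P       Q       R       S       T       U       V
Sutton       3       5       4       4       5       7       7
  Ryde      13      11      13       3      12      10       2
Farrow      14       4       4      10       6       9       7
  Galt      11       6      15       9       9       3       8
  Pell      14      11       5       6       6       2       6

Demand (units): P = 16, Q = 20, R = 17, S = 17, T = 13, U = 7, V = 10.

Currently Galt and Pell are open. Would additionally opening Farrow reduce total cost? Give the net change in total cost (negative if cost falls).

No — net change +36 (cost rises by 36).

Current service cost with {Galt, Pell}: 635.
Adding Farrow: each market re-picks its cheapest; new service cost 578, saving 57.
Extra fixed cost: 93. Net change = 93 − 57 = 36.
(Totals: 693 → 729.)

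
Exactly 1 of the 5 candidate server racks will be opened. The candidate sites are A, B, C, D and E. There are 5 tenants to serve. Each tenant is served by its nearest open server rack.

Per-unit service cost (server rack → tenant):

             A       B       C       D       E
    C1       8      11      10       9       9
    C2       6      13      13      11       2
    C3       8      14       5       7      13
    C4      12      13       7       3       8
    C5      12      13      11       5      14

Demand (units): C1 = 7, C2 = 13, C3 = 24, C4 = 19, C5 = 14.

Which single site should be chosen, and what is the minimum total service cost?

With exactly 1 open, each tenant uses its cheapest among the chosen.
{D}: C1→D 9·7=63, C2→D 11·13=143, C3→D 7·24=168, C4→D 3·19=57, C5→D 5·14=70. Service cost 501.
{C}: service cost 646
{A}: service cost 722
Among all 5 size-1 choices, {D} is lowest.

Choose D only; total service cost 501.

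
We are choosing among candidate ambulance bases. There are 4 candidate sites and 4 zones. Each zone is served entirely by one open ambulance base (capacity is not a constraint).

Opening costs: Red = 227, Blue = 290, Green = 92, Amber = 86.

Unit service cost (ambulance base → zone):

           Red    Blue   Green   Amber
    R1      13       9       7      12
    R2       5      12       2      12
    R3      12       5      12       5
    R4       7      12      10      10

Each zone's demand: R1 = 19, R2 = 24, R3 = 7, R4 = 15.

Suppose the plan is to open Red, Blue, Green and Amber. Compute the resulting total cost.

Each zone is assigned to its cheapest site among the open ones.
{Red, Blue, Green, Amber}: R1→Green 7·19=133, R2→Green 2·24=48, R3→Blue 5·7=35, R4→Red 7·15=105. Service 321; fixed 695; total 1016.

Total cost: 1016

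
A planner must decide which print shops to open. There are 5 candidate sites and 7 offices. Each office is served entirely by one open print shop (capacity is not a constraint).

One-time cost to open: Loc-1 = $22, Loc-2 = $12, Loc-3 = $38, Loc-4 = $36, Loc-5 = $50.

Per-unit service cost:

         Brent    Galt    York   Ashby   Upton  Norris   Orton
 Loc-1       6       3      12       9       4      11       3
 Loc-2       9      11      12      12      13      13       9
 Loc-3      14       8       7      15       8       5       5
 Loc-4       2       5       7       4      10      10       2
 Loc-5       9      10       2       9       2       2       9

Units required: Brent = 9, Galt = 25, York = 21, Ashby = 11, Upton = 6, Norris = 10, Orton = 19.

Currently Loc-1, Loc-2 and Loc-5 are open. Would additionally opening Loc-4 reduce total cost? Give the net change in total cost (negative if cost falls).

Current service cost with {Loc-1, Loc-2, Loc-5}: 359.
Adding Loc-4: each office re-picks its cheapest; new service cost 249, saving 110.
Extra fixed cost: 36. Net change = 36 − 110 = -74.
(Totals: 443 → 369.)

Yes — net change −74 (cost falls by 74).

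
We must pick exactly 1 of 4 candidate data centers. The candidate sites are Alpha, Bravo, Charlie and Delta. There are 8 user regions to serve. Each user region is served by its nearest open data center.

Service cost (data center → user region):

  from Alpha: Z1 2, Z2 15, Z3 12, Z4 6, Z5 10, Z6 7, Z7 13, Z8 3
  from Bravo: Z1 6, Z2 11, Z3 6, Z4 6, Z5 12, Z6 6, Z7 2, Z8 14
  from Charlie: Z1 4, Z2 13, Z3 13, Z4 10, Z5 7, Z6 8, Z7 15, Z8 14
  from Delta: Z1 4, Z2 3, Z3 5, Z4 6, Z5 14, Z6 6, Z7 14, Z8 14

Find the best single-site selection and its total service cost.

Choose Bravo only; total service cost 63.

With exactly 1 open, each user region uses its cheapest among the chosen.
{Bravo}: Z1→Bravo 6, Z2→Bravo 11, Z3→Bravo 6, Z4→Bravo 6, Z5→Bravo 12, Z6→Bravo 6, Z7→Bravo 2, Z8→Bravo 14. Service cost 63.
{Delta}: service cost 66
{Alpha}: service cost 68
Among all 4 size-1 choices, {Bravo} is lowest.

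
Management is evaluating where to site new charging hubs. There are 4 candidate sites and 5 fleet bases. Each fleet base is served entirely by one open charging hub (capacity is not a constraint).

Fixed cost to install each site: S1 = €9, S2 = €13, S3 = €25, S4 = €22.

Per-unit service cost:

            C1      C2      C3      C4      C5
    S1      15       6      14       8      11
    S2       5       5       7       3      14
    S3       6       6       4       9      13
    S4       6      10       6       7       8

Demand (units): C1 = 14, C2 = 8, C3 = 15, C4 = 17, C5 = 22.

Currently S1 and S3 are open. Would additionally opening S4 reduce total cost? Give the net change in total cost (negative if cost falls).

Current service cost with {S1, S3}: 570.
Adding S4: each fleet base re-picks its cheapest; new service cost 487, saving 83.
Extra fixed cost: 22. Net change = 22 − 83 = -61.
(Totals: 604 → 543.)

Yes — net change −61 (cost falls by 61).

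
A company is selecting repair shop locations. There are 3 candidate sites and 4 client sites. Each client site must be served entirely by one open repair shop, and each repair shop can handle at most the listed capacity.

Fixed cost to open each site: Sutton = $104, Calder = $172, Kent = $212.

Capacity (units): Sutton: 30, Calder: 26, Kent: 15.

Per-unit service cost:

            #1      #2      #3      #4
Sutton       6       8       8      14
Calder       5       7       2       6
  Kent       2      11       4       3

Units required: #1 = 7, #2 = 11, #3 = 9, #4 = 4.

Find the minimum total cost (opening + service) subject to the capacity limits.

Minimum total cost: 437

Open {Sutton, Calder}: #1→Sutton 6·7=42, #2→Calder 7·11=77, #3→Calder 2·9=18, #4→Calder 6·4=24.
Loads: Sutton carries 7/30, Calder carries 24/26. Service 161; fixed 276; total 437.
Next best feasible plan costs 441.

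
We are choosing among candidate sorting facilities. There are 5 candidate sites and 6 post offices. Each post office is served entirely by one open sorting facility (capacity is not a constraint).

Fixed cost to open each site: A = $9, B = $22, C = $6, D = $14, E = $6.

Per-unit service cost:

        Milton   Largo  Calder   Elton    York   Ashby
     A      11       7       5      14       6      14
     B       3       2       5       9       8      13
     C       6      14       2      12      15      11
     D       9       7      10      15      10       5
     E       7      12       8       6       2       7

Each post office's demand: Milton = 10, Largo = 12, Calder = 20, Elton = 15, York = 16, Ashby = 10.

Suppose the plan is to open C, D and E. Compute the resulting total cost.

Each post office is assigned to its cheapest site among the open ones.
{C, D, E}: Milton→C 6·10=60, Largo→D 7·12=84, Calder→C 2·20=40, Elton→E 6·15=90, York→E 2·16=32, Ashby→D 5·10=50. Service 356; fixed 26; total 382.

Total cost: 382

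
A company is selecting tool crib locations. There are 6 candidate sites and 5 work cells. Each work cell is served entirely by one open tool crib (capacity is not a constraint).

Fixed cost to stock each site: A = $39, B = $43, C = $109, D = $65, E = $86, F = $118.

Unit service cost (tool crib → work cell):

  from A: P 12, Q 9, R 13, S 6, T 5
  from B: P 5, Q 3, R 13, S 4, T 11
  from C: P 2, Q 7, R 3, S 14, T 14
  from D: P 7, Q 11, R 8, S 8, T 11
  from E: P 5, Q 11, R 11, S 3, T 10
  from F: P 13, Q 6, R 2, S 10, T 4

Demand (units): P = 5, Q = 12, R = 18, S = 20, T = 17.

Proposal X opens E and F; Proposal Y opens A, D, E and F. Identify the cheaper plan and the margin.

Proposal X: {E, F}: P→E 5·5=25, Q→F 6·12=72, R→F 2·18=36, S→E 3·20=60, T→F 4·17=68. Service 261; fixed 204; total 465.
Proposal Y: {A, D, E, F}: P→E 5·5=25, Q→F 6·12=72, R→F 2·18=36, S→E 3·20=60, T→F 4·17=68. Service 261; fixed 308; total 569.
Difference: |465 − 569| = 104.

Proposal X is cheaper by 104.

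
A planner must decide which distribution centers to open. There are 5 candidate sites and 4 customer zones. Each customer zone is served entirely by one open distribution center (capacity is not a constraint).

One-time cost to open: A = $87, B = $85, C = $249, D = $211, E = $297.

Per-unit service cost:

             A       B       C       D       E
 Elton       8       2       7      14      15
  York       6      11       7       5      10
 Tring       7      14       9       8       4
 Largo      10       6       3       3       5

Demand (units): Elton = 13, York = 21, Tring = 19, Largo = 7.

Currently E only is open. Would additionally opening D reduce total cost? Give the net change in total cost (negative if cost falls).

Current service cost with {E}: 516.
Adding D: each customer zone re-picks its cheapest; new service cost 384, saving 132.
Extra fixed cost: 211. Net change = 211 − 132 = 79.
(Totals: 813 → 892.)

No — net change +79 (cost rises by 79).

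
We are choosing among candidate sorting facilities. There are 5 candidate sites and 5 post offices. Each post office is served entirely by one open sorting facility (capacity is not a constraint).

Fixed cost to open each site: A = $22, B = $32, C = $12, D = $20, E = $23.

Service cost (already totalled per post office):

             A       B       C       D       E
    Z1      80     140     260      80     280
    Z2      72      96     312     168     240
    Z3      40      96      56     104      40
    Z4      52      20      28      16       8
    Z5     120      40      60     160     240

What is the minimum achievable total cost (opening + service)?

For any fixed open set, each post office goes to its cheapest open site; total = fixed + service.
{A, B}: Z1→A 80, Z2→A 72, Z3→A 40, Z4→B 20, Z5→B 40. Service 252; fixed 54; total 306.
{A, C}: service 280 + fixed 34 = 314
{A, B, E}: service 240 + fixed 77 = 317
{A, B, C, D, E}: service 240 + fixed 109 = 349
No other subset beats 306.

Minimum total cost: 306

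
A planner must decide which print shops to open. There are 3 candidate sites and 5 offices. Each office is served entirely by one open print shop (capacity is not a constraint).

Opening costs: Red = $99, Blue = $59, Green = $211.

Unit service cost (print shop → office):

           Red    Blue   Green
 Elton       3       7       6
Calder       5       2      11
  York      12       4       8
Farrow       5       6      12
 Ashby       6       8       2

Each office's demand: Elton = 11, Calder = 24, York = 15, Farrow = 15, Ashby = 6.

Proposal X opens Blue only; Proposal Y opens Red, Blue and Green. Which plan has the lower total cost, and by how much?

Proposal X: {Blue}: Elton→Blue 7·11=77, Calder→Blue 2·24=48, York→Blue 4·15=60, Farrow→Blue 6·15=90, Ashby→Blue 8·6=48. Service 323; fixed 59; total 382.
Proposal Y: {Red, Blue, Green}: Elton→Red 3·11=33, Calder→Blue 2·24=48, York→Blue 4·15=60, Farrow→Red 5·15=75, Ashby→Green 2·6=12. Service 228; fixed 369; total 597.
Difference: |382 − 597| = 215.

Proposal X is cheaper by 215.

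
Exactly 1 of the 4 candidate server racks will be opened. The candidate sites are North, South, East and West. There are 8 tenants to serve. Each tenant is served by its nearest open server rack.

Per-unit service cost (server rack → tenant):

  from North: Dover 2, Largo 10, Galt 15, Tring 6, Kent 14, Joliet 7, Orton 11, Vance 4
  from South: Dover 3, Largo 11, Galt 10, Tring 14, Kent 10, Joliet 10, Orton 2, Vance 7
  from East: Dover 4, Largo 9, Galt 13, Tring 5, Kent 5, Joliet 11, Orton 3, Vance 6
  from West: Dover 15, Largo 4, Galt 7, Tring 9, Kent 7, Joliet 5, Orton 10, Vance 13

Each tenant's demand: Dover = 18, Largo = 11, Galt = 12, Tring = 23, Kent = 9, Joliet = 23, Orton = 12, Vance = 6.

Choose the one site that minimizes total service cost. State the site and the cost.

With exactly 1 open, each tenant uses its cheapest among the chosen.
{East}: Dover→East 4·18=72, Largo→East 9·11=99, Galt→East 13·12=156, Tring→East 5·23=115, Kent→East 5·9=45, Joliet→East 11·23=253, Orton→East 3·12=36, Vance→East 6·6=36. Service cost 812.
{North}: service cost 907
{West}: service cost 981
Among all 4 size-1 choices, {East} is lowest.

Choose East only; total service cost 812.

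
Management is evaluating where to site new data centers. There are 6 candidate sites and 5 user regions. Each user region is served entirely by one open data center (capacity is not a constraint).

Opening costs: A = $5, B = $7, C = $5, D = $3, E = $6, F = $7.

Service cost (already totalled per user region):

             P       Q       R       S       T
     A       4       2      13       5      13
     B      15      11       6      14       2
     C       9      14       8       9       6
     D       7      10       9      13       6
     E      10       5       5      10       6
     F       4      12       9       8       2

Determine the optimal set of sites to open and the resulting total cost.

Open A and B; minimum total cost 31.

For any fixed open set, each user region goes to its cheapest open site; total = fixed + service.
{A, B}: P→A 4, Q→A 2, R→B 6, S→A 5, T→B 2. Service 19; fixed 12; total 31.
{A, E}: P→A 4, Q→A 2, R→E 5, S→A 5, T→E 6. Service 22; fixed 11; total 33.
{A, B, D}: P→A 4, Q→A 2, R→B 6, S→A 5, T→B 2. Service 19; fixed 15; total 34.
{A, B, C, D, E, F}: service 18 + fixed 33 = 51
No other subset beats 31.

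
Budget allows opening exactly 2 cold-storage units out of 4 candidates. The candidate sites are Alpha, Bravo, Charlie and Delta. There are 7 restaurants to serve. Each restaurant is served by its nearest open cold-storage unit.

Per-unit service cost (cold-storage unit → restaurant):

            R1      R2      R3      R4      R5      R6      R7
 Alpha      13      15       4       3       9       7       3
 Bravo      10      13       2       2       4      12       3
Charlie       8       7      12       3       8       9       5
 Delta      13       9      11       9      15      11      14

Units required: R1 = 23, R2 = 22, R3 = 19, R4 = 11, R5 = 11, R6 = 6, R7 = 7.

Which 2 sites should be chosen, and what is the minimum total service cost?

With exactly 2 open, each restaurant uses its cheapest among the chosen.
{Bravo, Charlie}: R1→Charlie 8·23=184, R2→Charlie 7·22=154, R3→Bravo 2·19=38, R4→Bravo 2·11=22, R5→Bravo 4·11=44, R6→Charlie 9·6=54, R7→Bravo 3·7=21. Service cost 517.
{Alpha, Charlie}: service cost 598
{Bravo, Delta}: service cost 619
Among all 6 size-2 choices, {Bravo, Charlie} is lowest.

Choose Bravo and Charlie; total service cost 517.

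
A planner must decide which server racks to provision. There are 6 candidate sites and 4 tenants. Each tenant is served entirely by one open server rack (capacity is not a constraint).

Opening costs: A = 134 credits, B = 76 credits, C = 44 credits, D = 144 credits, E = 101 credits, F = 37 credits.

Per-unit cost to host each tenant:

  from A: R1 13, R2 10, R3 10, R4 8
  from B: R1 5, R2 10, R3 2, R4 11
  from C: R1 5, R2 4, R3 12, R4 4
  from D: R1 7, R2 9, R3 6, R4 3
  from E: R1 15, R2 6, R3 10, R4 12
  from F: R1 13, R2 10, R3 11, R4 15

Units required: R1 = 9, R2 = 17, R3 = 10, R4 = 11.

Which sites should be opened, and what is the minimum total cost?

For any fixed open set, each tenant goes to its cheapest open site; total = fixed + service.
{B, C}: R1→B 5·9=45, R2→C 4·17=68, R3→B 2·10=20, R4→C 4·11=44. Service 177; fixed 120; total 297.
{C}: R1→C 5·9=45, R2→C 4·17=68, R3→C 12·10=120, R4→C 4·11=44. Service 277; fixed 44; total 321.
{B, C, F}: service 177 + fixed 157 = 334
{A, B, C, D, E, F}: service 166 + fixed 536 = 702
No other subset beats 297.

Open B and C; minimum total cost 297.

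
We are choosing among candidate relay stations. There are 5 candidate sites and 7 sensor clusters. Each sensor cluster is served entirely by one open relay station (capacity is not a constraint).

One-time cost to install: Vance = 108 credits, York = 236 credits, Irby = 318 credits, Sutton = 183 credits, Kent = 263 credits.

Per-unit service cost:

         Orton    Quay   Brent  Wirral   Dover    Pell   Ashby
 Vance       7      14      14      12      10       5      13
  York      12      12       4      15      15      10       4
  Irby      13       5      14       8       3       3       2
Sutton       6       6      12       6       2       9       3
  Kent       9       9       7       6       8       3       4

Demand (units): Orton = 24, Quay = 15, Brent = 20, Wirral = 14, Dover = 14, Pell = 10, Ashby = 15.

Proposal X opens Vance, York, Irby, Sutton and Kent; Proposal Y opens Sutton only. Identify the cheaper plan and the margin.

Proposal Y is cheaper by 675.

Proposal X: {Vance, York, Irby, Sutton, Kent}: Orton→Sutton 6·24=144, Quay→Irby 5·15=75, Brent→York 4·20=80, Wirral→Sutton 6·14=84, Dover→Sutton 2·14=28, Pell→Irby 3·10=30, Ashby→Irby 2·15=30. Service 471; fixed 1108; total 1579.
Proposal Y: {Sutton}: Orton→Sutton 6·24=144, Quay→Sutton 6·15=90, Brent→Sutton 12·20=240, Wirral→Sutton 6·14=84, Dover→Sutton 2·14=28, Pell→Sutton 9·10=90, Ashby→Sutton 3·15=45. Service 721; fixed 183; total 904.
Difference: |1579 − 904| = 675.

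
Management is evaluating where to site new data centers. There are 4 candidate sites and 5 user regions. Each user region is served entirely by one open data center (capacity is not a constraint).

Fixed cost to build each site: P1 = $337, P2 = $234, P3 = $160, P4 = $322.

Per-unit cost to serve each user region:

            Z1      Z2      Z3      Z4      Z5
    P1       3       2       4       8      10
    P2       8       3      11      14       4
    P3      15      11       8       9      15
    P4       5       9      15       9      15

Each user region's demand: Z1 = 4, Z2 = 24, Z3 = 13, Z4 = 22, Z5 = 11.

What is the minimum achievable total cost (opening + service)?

For any fixed open set, each user region goes to its cheapest open site; total = fixed + service.
{P1}: Z1→P1 3·4=12, Z2→P1 2·24=48, Z3→P1 4·13=52, Z4→P1 8·22=176, Z5→P1 10·11=110. Service 398; fixed 337; total 735.
{P2}: service 599 + fixed 234 = 833
{P2, P3}: service 450 + fixed 394 = 844
{P1, P2, P3, P4}: Z1→P1 3·4=12, Z2→P1 2·24=48, Z3→P1 4·13=52, Z4→P1 8·22=176, Z5→P2 4·11=44. Service 332; fixed 1053; total 1385.
No other subset beats 735.

Minimum total cost: 735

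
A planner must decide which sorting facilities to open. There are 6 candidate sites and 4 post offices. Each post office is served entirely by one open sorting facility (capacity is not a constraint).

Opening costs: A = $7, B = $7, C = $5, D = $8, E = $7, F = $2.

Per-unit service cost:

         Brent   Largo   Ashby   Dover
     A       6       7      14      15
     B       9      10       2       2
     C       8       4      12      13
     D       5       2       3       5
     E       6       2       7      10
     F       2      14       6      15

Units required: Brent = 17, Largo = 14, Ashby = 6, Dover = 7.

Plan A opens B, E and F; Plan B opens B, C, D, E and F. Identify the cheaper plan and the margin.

Plan A is cheaper by 13.

Plan A: {B, E, F}: Brent→F 2·17=34, Largo→E 2·14=28, Ashby→B 2·6=12, Dover→B 2·7=14. Service 88; fixed 16; total 104.
Plan B: {B, C, D, E, F}: Brent→F 2·17=34, Largo→D 2·14=28, Ashby→B 2·6=12, Dover→B 2·7=14. Service 88; fixed 29; total 117.
Difference: |104 − 117| = 13.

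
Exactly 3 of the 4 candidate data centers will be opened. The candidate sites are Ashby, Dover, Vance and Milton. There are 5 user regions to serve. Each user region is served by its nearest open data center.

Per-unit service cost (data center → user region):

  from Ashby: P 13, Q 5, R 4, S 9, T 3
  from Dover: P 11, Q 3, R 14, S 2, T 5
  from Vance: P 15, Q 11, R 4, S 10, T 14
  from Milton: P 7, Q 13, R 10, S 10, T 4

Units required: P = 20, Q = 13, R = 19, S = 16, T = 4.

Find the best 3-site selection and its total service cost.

Choose Ashby, Dover and Milton; total service cost 299.

With exactly 3 open, each user region uses its cheapest among the chosen.
{Ashby, Dover, Milton}: P→Milton 7·20=140, Q→Dover 3·13=39, R→Ashby 4·19=76, S→Dover 2·16=32, T→Ashby 3·4=12. Service cost 299.
{Dover, Vance, Milton}: service cost 303
{Ashby, Dover, Vance}: service cost 379
Among all 4 size-3 choices, {Ashby, Dover, Milton} is lowest.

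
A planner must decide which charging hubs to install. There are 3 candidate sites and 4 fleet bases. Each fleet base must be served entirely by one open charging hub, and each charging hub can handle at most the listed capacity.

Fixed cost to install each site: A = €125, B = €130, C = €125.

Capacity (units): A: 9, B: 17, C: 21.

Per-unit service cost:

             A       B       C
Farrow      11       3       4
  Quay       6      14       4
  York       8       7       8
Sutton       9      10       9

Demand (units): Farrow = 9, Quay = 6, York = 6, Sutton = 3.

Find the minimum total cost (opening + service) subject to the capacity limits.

Minimum total cost: 375

Open {B, C}: Farrow→B 3·9=27, Quay→C 4·6=24, York→B 7·6=42, Sutton→C 9·3=27.
Loads: B carries 15/17, C carries 9/21. Service 120; fixed 255; total 375.
Next best feasible plan costs 381.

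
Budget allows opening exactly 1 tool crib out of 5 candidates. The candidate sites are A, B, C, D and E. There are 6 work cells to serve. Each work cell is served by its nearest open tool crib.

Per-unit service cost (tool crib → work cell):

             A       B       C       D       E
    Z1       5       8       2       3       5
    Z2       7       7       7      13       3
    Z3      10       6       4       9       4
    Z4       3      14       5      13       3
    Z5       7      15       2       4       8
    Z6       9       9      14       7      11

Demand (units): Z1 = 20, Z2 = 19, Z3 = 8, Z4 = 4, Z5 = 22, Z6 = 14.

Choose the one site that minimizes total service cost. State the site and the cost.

Choose C only; total service cost 465.

With exactly 1 open, each work cell uses its cheapest among the chosen.
{C}: Z1→C 2·20=40, Z2→C 7·19=133, Z3→C 4·8=32, Z4→C 5·4=20, Z5→C 2·22=44, Z6→C 14·14=196. Service cost 465.
{E}: service cost 531
{A}: service cost 605
Among all 5 size-1 choices, {C} is lowest.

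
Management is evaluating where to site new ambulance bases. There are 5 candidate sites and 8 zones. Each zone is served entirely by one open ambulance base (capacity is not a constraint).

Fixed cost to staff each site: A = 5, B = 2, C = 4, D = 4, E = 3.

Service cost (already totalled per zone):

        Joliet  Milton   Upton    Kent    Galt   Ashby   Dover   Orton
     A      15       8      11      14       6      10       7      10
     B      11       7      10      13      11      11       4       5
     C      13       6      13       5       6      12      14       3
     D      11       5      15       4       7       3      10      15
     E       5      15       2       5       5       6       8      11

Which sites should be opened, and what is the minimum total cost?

Open B, D and E; minimum total cost 42.

For any fixed open set, each zone goes to its cheapest open site; total = fixed + service.
{B, D, E}: Joliet→E 5, Milton→D 5, Upton→E 2, Kent→D 4, Galt→E 5, Ashby→D 3, Dover→B 4, Orton→B 5. Service 33; fixed 9; total 42.
{B, C, D, E}: Joliet→E 5, Milton→D 5, Upton→E 2, Kent→D 4, Galt→E 5, Ashby→D 3, Dover→B 4, Orton→C 3. Service 31; fixed 13; total 44.
{B, E}: Joliet→E 5, Milton→B 7, Upton→E 2, Kent→E 5, Galt→E 5, Ashby→E 6, Dover→B 4, Orton→B 5. Service 39; fixed 5; total 44.
{A, B, C, D, E}: Joliet→E 5, Milton→D 5, Upton→E 2, Kent→D 4, Galt→E 5, Ashby→D 3, Dover→B 4, Orton→C 3. Service 31; fixed 18; total 49.
No other subset beats 42.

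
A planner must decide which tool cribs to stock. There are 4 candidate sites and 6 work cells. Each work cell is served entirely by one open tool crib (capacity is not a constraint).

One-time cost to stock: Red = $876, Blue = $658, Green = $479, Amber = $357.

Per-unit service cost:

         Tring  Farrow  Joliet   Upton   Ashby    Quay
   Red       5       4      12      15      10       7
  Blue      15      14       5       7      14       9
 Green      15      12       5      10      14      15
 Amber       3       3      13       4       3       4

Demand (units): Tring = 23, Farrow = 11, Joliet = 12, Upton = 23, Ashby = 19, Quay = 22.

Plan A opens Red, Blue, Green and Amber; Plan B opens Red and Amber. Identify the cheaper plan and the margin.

Plan A: {Red, Blue, Green, Amber}: Tring→Amber 3·23=69, Farrow→Amber 3·11=33, Joliet→Blue 5·12=60, Upton→Amber 4·23=92, Ashby→Amber 3·19=57, Quay→Amber 4·22=88. Service 399; fixed 2370; total 2769.
Plan B: {Red, Amber}: Tring→Amber 3·23=69, Farrow→Amber 3·11=33, Joliet→Red 12·12=144, Upton→Amber 4·23=92, Ashby→Amber 3·19=57, Quay→Amber 4·22=88. Service 483; fixed 1233; total 1716.
Difference: |2769 − 1716| = 1053.

Plan B is cheaper by 1053.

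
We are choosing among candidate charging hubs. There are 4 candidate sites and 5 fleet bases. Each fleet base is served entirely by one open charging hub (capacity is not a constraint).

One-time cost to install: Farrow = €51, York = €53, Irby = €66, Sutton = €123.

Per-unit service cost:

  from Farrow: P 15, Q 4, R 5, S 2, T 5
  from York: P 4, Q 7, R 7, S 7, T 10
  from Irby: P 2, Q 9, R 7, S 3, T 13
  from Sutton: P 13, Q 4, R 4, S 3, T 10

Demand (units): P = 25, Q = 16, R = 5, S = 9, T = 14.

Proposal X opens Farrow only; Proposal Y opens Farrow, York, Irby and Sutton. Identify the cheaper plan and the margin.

Proposal Y is cheaper by 88.

Proposal X: {Farrow}: P→Farrow 15·25=375, Q→Farrow 4·16=64, R→Farrow 5·5=25, S→Farrow 2·9=18, T→Farrow 5·14=70. Service 552; fixed 51; total 603.
Proposal Y: {Farrow, York, Irby, Sutton}: P→Irby 2·25=50, Q→Farrow 4·16=64, R→Sutton 4·5=20, S→Farrow 2·9=18, T→Farrow 5·14=70. Service 222; fixed 293; total 515.
Difference: |603 − 515| = 88.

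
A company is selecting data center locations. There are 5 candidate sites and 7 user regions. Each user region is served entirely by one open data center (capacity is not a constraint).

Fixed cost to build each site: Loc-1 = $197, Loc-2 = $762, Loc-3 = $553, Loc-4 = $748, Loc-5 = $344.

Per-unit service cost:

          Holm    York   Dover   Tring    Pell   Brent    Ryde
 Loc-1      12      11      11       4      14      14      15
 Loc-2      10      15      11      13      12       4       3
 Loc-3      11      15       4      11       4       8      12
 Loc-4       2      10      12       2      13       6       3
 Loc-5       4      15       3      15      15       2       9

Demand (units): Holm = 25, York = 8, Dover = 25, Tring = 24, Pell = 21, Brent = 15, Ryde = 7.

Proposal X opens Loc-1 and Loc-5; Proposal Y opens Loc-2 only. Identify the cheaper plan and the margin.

Proposal X: {Loc-1, Loc-5}: Holm→Loc-5 4·25=100, York→Loc-1 11·8=88, Dover→Loc-5 3·25=75, Tring→Loc-1 4·24=96, Pell→Loc-1 14·21=294, Brent→Loc-5 2·15=30, Ryde→Loc-5 9·7=63. Service 746; fixed 541; total 1287.
Proposal Y: {Loc-2}: Holm→Loc-2 10·25=250, York→Loc-2 15·8=120, Dover→Loc-2 11·25=275, Tring→Loc-2 13·24=312, Pell→Loc-2 12·21=252, Brent→Loc-2 4·15=60, Ryde→Loc-2 3·7=21. Service 1290; fixed 762; total 2052.
Difference: |1287 − 2052| = 765.

Proposal X is cheaper by 765.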